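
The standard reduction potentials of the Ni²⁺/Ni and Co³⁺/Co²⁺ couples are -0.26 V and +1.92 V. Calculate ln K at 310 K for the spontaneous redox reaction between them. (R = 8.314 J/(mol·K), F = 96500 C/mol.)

ln K = 163.2

E°_cell = +1.92 − (-0.26) = 2.18 V, with n = 2 electrons transferred.
At equilibrium E = 0, so the Nernst equation gives ln K = nFE°/RT = (2)(96500)(2.18)/((8.314)(310)) = 163.25.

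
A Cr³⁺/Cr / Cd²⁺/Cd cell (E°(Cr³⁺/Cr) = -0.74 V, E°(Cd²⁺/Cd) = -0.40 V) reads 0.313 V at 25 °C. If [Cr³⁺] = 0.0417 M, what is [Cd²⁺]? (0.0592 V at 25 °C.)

0.015 M

From the Nernst equation, log Q = n(E° − E)/0.0592 = 6(0.34 − 0.313)/0.0592 = 2.736, so Q = 545.
With Q = [Cr³⁺]^2/[Cd²⁺]^3 and the known concentrations, [Cd²⁺]^3 in the denominator gives [Cd²⁺] = 0.015 M.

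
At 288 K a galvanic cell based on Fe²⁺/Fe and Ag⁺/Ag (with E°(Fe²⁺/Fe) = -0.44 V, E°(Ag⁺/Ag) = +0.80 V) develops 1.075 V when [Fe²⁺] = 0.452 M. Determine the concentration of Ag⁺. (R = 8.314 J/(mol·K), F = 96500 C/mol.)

From the Nernst equation, ln Q = nF(E° − E)/RT = 2×96500×(1.24 − 1.075)/(8.314×288) = 13.300, so Q = 5.97 × 10^5.
With Q = [Fe²⁺]/[Ag⁺]^2 and the known concentrations, [Ag⁺]^2 in the denominator gives [Ag⁺] = 8.7 × 10^-4 M.

8.7 × 10^-4 M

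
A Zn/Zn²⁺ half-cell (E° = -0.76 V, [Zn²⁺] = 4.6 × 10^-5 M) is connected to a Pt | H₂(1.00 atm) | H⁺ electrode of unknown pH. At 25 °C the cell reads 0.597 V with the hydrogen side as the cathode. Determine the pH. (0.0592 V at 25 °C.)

E°_cell = 0.76 V and n = 2.
log Q = n(E° − E)/0.0592 = 2×(0.76 − 0.597)/0.0592 = 5.507.
With Q = [Zn²⁺]·P(H₂) / [H⁺]^2, solving for [H⁺] gives log[H⁺] = -4.922, so pH = 4.92.

pH = 4.92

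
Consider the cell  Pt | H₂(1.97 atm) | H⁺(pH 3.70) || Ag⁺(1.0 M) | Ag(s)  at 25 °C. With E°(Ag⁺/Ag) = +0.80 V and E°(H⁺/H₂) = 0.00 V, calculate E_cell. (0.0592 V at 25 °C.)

1.03 V

The Ag⁺/Ag couple is the cathode, so E°_cell = 0.80 V; n = 2.
[H⁺] = 10^(−3.70) = 2 × 10^-4 M, and Q = [H⁺]^2 / ([Ag⁺]^2·P(H₂)) = 2.02 × 10^-8.
E = E° − (0.0592/2) log Q = 0.80 − (0.0592/2)(-7.694) = 1.028 V.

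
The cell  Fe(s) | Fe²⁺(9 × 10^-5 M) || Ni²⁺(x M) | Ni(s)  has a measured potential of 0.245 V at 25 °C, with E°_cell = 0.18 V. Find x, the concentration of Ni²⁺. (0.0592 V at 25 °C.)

0.014 M

From the Nernst equation, log Q = n(E° − E)/0.0592 = 2(0.18 − 0.245)/0.0592 = -2.196, so Q = 0.00637.
With Q = [Fe²⁺]/[Ni²⁺] and the known concentrations, [Ni²⁺] in the denominator gives [Ni²⁺] = 0.014 M.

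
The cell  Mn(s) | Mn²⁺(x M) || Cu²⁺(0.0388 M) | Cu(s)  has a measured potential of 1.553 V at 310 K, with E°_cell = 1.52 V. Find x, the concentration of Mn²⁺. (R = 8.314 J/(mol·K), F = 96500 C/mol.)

From the Nernst equation, ln Q = nF(E° − E)/RT = 2×96500×(1.52 − 1.553)/(8.314×310) = -2.471, so Q = 0.0845.
With Q = [Mn²⁺]/[Cu²⁺] and the known concentrations, [Mn²⁺] in the numerator gives [Mn²⁺] = 0.0033 M.

0.0033 M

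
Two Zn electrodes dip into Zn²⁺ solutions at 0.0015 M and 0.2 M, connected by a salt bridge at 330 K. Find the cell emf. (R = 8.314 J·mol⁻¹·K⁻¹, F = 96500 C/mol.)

0.070 V

Both half-cells are Zn²⁺/Zn, so E°_cell = 0. The concentrated side is the cathode; the cell reaction moves Zn²⁺ from high to low concentration with n = 2.
Q = [Zn²⁺]_dilute/[Zn²⁺]_conc = 0.0015/0.2 = 0.00750.
E = 0 − (RT/nF) ln Q = −((8.314×330)/(2×96500))(-4.893) = 0.0696 V.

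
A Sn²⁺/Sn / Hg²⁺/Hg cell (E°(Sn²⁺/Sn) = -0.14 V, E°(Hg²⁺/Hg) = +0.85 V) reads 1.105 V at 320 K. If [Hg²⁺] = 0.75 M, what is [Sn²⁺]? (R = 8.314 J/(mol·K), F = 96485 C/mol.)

1.8 × 10^-4 M

From the Nernst equation, ln Q = nF(E° − E)/RT = 2×96485×(0.99 − 1.105)/(8.314×320) = -8.341, so Q = 2.38 × 10^-4.
With Q = [Sn²⁺]/[Hg²⁺] and the known concentrations, [Sn²⁺] in the numerator gives [Sn²⁺] = 1.8 × 10^-4 M.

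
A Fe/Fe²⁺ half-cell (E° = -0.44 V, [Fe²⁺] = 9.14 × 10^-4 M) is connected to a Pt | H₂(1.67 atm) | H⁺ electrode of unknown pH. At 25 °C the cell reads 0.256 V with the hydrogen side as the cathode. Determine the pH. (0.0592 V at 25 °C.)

E°_cell = 0.44 V and n = 2.
log Q = n(E° − E)/0.0592 = 2×(0.44 − 0.256)/0.0592 = 6.216.
With Q = [Fe²⁺]·P(H₂) / [H⁺]^2, solving for [H⁺] gives log[H⁺] = -4.516, so pH = 4.52.

pH = 4.52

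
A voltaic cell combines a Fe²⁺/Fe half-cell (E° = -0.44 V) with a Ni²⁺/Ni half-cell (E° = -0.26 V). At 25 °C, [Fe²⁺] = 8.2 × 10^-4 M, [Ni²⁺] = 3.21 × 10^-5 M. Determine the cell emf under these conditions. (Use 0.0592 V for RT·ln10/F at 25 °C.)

0.138 V

The Ni²⁺/Ni couple has the higher reduction potential and acts as the cathode, so E°_cell = -0.26 − (-0.44) = 0.18 V.
Balancing electrons gives n = 2; the reaction quotient is Q = [Fe²⁺]/[Ni²⁺] = 25.5.
At 25 °C, E = E° − (0.0592/n) log Q = 0.18 − (0.0592/2)(1.407) = 0.180 − 0.042 = 0.138 V.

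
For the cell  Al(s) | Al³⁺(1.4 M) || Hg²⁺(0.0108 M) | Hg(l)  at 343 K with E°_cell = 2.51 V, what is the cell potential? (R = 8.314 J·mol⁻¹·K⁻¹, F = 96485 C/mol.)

2.44 V

Balancing electrons gives n = 6; the reaction quotient is Q = [Al³⁺]^2/[Hg²⁺]^3 = 1.56 × 10^6.
E = E° − (RT/nF) ln Q = 2.51 − (8.314×343)/(6×96485) × (14.258) = 2.510 − 0.070 = 2.440 V.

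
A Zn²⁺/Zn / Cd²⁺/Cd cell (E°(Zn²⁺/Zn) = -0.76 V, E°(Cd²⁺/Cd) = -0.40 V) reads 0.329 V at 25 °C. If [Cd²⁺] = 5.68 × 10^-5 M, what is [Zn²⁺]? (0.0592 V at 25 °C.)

From the Nernst equation, log Q = n(E° − E)/0.0592 = 2(0.36 − 0.329)/0.0592 = 1.047, so Q = 11.2.
With Q = [Zn²⁺]/[Cd²⁺] and the known concentrations, [Zn²⁺] in the numerator gives [Zn²⁺] = 6.3 × 10^-4 M.

6.3 × 10^-4 M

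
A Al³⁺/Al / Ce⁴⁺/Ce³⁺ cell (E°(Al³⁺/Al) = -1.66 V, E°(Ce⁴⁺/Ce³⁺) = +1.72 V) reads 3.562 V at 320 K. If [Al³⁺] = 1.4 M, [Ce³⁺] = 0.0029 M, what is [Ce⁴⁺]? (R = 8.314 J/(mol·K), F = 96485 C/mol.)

From the Nernst equation, ln Q = nF(E° − E)/RT = 3×96485×(3.38 − 3.562)/(8.314×320) = -19.801, so Q = 2.51 × 10^-9.
With Q = [Al³⁺]·[Ce³⁺]^3/[Ce⁴⁺]^3 and the known concentrations, [Ce⁴⁺]^3 in the denominator gives [Ce⁴⁺] = 2.4 M.

2.4 M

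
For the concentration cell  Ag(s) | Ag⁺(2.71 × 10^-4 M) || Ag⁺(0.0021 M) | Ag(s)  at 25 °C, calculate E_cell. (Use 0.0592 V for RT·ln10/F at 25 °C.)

Both half-cells are Ag⁺/Ag, so E°_cell = 0. The concentrated side is the cathode; the cell reaction moves Ag⁺ from high to low concentration with n = 1.
Q = [Ag⁺]_dilute/[Ag⁺]_conc = 2.71 × 10^-4/0.0021 = 0.129.
E = 0 − (0.0592/1) log Q = −(0.0592/1)(-0.889) = 0.0526 V.

0.053 V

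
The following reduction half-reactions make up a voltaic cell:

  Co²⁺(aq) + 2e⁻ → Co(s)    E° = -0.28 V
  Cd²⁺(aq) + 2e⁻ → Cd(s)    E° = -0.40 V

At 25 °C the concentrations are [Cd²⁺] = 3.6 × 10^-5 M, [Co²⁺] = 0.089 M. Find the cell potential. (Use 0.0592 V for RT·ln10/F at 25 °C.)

0.220 V

The Co²⁺/Co couple has the higher reduction potential and acts as the cathode, so E°_cell = -0.28 − (-0.40) = 0.12 V.
Balancing electrons gives n = 2; the reaction quotient is Q = [Cd²⁺]/[Co²⁺] = 4.04 × 10^-4.
At 25 °C, E = E° − (0.0592/n) log Q = 0.12 − (0.0592/2)(-3.393) = 0.120 + 0.100 = 0.220 V.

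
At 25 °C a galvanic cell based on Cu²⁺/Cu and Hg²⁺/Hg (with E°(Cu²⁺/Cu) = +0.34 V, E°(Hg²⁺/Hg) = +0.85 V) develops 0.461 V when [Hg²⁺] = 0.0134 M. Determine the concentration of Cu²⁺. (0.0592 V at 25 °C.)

0.61 M

From the Nernst equation, log Q = n(E° − E)/0.0592 = 2(0.51 − 0.461)/0.0592 = 1.655, so Q = 45.2.
With Q = [Cu²⁺]/[Hg²⁺] and the known concentrations, [Cu²⁺] in the numerator gives [Cu²⁺] = 0.61 M.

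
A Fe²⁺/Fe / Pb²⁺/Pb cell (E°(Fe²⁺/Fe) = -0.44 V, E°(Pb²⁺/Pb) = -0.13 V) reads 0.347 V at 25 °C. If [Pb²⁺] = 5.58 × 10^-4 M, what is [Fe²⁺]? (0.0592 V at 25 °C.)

3.1 × 10^-5 M

From the Nernst equation, log Q = n(E° − E)/0.0592 = 2(0.31 − 0.347)/0.0592 = -1.250, so Q = 0.0562.
With Q = [Fe²⁺]/[Pb²⁺] and the known concentrations, [Fe²⁺] in the numerator gives [Fe²⁺] = 3.1 × 10^-5 M.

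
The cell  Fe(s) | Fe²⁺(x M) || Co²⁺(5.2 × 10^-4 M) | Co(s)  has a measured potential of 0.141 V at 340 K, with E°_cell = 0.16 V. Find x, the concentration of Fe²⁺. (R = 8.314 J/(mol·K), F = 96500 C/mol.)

0.0019 M

From the Nernst equation, ln Q = nF(E° − E)/RT = 2×96500×(0.16 − 0.141)/(8.314×340) = 1.297, so Q = 3.66.
With Q = [Fe²⁺]/[Co²⁺] and the known concentrations, [Fe²⁺] in the numerator gives [Fe²⁺] = 0.0019 M.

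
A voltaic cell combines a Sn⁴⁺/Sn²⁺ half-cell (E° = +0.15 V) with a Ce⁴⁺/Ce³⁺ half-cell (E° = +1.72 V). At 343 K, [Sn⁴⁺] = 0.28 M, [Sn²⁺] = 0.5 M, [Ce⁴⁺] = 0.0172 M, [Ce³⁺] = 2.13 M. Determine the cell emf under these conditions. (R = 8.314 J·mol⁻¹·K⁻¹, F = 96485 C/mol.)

The Ce⁴⁺/Ce³⁺ couple has the higher reduction potential and acts as the cathode, so E°_cell = +1.72 − (+0.15) = 1.57 V.
Balancing electrons gives n = 2; the reaction quotient is Q = [Sn⁴⁺]·[Ce³⁺]^2/([Sn²⁺]·[Ce⁴⁺]^2) = 8590.
E = E° − (RT/nF) ln Q = 1.57 − (8.314×343)/(2×96485) × (9.058) = 1.570 − 0.134 = 1.436 V.

1.44 V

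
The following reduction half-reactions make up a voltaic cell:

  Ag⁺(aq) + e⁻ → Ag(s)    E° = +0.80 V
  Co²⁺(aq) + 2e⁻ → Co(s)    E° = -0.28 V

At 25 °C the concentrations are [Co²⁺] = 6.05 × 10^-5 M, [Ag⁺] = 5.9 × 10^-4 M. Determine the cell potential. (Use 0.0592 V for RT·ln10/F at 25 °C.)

The Ag⁺/Ag couple has the higher reduction potential and acts as the cathode, so E°_cell = +0.80 − (-0.28) = 1.08 V.
Balancing electrons gives n = 2; the reaction quotient is Q = [Co²⁺]/[Ag⁺]^2 = 174.
At 25 °C, E = E° − (0.0592/n) log Q = 1.08 − (0.0592/2)(2.240) = 1.080 − 0.066 = 1.014 V.

1.01 V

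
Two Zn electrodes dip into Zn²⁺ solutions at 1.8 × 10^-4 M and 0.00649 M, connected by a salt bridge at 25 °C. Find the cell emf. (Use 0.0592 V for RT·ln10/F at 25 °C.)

0.046 V

Both half-cells are Zn²⁺/Zn, so E°_cell = 0. The concentrated side is the cathode; the cell reaction moves Zn²⁺ from high to low concentration with n = 2.
Q = [Zn²⁺]_dilute/[Zn²⁺]_conc = 1.8 × 10^-4/0.00649 = 0.0277.
E = 0 − (0.0592/2) log Q = −(0.0592/2)(-1.557) = 0.0461 V.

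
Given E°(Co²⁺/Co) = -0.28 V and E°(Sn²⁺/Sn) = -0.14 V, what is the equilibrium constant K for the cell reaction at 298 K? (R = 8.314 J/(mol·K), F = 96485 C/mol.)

5.4 × 10^4

E°_cell = -0.14 − (-0.28) = 0.14 V, with n = 2 electrons transferred.
At equilibrium E = 0, so the Nernst equation gives ln K = nFE°/RT = (2)(96485)(0.14)/((8.314)(298)) = 10.90.
K = e^10.90 = 5.4 × 10^4.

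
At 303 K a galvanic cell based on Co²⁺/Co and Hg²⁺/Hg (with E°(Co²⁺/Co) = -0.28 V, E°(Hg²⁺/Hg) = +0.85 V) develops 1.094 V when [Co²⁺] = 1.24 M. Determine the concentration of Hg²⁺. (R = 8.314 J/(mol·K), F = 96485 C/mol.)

0.079 M

From the Nernst equation, ln Q = nF(E° − E)/RT = 2×96485×(1.13 − 1.094)/(8.314×303) = 2.758, so Q = 15.8.
With Q = [Co²⁺]/[Hg²⁺] and the known concentrations, [Hg²⁺] in the denominator gives [Hg²⁺] = 0.079 M.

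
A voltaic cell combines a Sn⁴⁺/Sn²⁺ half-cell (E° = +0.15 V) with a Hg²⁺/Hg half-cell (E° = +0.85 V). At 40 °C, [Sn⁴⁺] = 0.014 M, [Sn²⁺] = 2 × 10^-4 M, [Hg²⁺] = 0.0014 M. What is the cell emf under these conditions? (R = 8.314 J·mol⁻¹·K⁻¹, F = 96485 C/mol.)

The Hg²⁺/Hg couple has the higher reduction potential and acts as the cathode, so E°_cell = +0.85 − (+0.15) = 0.70 V.
Balancing electrons gives n = 2; the reaction quotient is Q = [Sn⁴⁺]/([Sn²⁺]·[Hg²⁺]) = 5 × 10^4.
E = E° − (RT/nF) ln Q = 0.70 − (8.314×313)/(2×96485) × (10.820) = 0.700 − 0.146 = 0.554 V.

0.554 V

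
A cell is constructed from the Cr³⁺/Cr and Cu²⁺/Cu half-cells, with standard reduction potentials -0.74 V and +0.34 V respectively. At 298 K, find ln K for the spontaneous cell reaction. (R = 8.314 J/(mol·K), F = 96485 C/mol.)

E°_cell = +0.34 − (-0.74) = 1.08 V, with n = 6 electrons transferred.
At equilibrium E = 0, so the Nernst equation gives ln K = nFE°/RT = (6)(96485)(1.08)/((8.314)(298)) = 252.35.

ln K = 252.4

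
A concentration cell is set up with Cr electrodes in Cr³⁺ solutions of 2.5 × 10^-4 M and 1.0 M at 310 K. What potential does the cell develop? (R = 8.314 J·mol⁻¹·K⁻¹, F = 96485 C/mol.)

0.074 V

Both half-cells are Cr³⁺/Cr, so E°_cell = 0. The concentrated side is the cathode; the cell reaction moves Cr³⁺ from high to low concentration with n = 3.
Q = [Cr³⁺]_dilute/[Cr³⁺]_conc = 2.5 × 10^-4/1.0 = 2.5 × 10^-4.
E = 0 − (RT/nF) ln Q = −((8.314×310)/(3×96485))(-8.294) = 0.0739 V.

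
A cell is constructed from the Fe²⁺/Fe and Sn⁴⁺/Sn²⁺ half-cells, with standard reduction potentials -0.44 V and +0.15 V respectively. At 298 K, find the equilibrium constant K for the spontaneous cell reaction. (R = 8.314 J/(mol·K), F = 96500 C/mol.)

E°_cell = +0.15 − (-0.44) = 0.59 V, with n = 2 electrons transferred.
At equilibrium E = 0, so the Nernst equation gives ln K = nFE°/RT = (2)(96500)(0.59)/((8.314)(298)) = 45.96.
K = e^45.96 = 9.1 × 10^19.

9.1 × 10^19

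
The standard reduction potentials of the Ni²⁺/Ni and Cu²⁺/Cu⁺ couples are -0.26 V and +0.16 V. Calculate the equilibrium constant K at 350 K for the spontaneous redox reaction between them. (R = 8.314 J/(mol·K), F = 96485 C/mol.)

E°_cell = +0.16 − (-0.26) = 0.42 V, with n = 2 electrons transferred.
At equilibrium E = 0, so the Nernst equation gives ln K = nFE°/RT = (2)(96485)(0.42)/((8.314)(350)) = 27.85.
K = e^27.85 = 1.2 × 10^12.

1.2 × 10^12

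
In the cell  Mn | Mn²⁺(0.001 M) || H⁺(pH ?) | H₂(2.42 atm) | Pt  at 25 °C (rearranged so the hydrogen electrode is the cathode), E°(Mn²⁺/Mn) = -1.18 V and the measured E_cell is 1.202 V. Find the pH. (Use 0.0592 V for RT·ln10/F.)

pH = 0.94

E°_cell = 1.18 V and n = 2.
log Q = n(E° − E)/0.0592 = 2×(1.18 − 1.202)/0.0592 = -0.743.
With Q = [Mn²⁺]·P(H₂) / [H⁺]^2, solving for [H⁺] gives log[H⁺] = -0.936, so pH = 0.94.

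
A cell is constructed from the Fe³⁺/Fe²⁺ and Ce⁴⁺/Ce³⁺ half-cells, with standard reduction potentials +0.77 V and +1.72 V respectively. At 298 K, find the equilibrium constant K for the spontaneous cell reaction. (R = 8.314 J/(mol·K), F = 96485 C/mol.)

E°_cell = +1.72 − (+0.77) = 0.95 V, with n = 1 electron transferred.
At equilibrium E = 0, so the Nernst equation gives ln K = nFE°/RT = (1)(96485)(0.95)/((8.314)(298)) = 37.00.
K = e^37.00 = 1.2 × 10^16.

1.2 × 10^16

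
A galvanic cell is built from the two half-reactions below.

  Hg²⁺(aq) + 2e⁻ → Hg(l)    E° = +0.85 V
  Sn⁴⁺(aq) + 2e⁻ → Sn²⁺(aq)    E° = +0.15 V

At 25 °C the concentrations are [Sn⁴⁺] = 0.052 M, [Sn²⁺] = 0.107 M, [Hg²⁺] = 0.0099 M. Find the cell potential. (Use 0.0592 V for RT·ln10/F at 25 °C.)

The Hg²⁺/Hg couple has the higher reduction potential and acts as the cathode, so E°_cell = +0.85 − (+0.15) = 0.70 V.
Balancing electrons gives n = 2; the reaction quotient is Q = [Sn⁴⁺]/([Sn²⁺]·[Hg²⁺]) = 49.1.
At 25 °C, E = E° − (0.0592/n) log Q = 0.70 − (0.0592/2)(1.691) = 0.700 − 0.050 = 0.650 V.

0.650 V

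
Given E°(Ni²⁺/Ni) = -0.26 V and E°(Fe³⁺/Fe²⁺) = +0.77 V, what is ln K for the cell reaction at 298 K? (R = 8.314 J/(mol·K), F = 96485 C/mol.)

E°_cell = +0.77 − (-0.26) = 1.03 V, with n = 2 electrons transferred.
At equilibrium E = 0, so the Nernst equation gives ln K = nFE°/RT = (2)(96485)(1.03)/((8.314)(298)) = 80.22.

ln K = 80.2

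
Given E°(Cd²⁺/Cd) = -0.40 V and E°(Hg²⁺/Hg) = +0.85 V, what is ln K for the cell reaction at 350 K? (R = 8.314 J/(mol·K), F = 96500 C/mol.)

ln K = 82.9

E°_cell = +0.85 − (-0.40) = 1.25 V, with n = 2 electrons transferred.
At equilibrium E = 0, so the Nernst equation gives ln K = nFE°/RT = (2)(96500)(1.25)/((8.314)(350)) = 82.91.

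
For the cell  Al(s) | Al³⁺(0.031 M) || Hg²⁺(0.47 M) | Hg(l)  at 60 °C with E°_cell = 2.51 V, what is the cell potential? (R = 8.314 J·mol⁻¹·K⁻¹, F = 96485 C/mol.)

Balancing electrons gives n = 6; the reaction quotient is Q = [Al³⁺]^2/[Hg²⁺]^3 = 0.00926.
E = E° − (RT/nF) ln Q = 2.51 − (8.314×333)/(6×96485) × (-4.682) = 2.510 + 0.022 = 2.532 V.

2.53 V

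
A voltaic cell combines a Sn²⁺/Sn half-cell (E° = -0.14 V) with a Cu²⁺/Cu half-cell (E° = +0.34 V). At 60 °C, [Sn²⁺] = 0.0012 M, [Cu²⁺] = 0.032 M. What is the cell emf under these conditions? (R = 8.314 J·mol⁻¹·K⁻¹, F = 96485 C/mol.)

The Cu²⁺/Cu couple has the higher reduction potential and acts as the cathode, so E°_cell = +0.34 − (-0.14) = 0.48 V.
Balancing electrons gives n = 2; the reaction quotient is Q = [Sn²⁺]/[Cu²⁺] = 0.0375.
E = E° − (RT/nF) ln Q = 0.48 − (8.314×333)/(2×96485) × (-3.283) = 0.480 + 0.047 = 0.527 V.

0.527 V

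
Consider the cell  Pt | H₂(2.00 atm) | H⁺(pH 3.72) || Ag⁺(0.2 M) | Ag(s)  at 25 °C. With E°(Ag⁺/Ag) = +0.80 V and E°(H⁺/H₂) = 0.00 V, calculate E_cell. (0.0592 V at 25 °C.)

The Ag⁺/Ag couple is the cathode, so E°_cell = 0.80 V; n = 2.
[H⁺] = 10^(−3.72) = 1.9 × 10^-4 M, and Q = [H⁺]^2 / ([Ag⁺]^2·P(H₂)) = 4.54 × 10^-7.
E = E° − (0.0592/2) log Q = 0.80 − (0.0592/2)(-6.343) = 0.988 V.

0.99 V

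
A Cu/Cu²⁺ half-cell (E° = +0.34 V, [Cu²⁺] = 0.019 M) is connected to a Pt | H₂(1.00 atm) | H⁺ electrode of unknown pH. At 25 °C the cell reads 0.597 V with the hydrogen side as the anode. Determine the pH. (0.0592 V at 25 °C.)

E°_cell = 0.34 V and n = 2.
log Q = n(E° − E)/0.0592 = 2×(0.34 − 0.597)/0.0592 = -8.682.
With Q = [H⁺]^2 / ([Cu²⁺]·P(H₂)), solving for [H⁺] gives log[H⁺] = -5.202, so pH = 5.20.

pH = 5.20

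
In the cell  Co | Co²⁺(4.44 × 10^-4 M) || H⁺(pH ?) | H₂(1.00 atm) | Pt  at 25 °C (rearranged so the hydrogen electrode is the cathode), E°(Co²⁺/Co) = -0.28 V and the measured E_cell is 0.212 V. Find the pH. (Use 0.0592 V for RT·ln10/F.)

pH = 2.82

E°_cell = 0.28 V and n = 2.
log Q = n(E° − E)/0.0592 = 2×(0.28 − 0.212)/0.0592 = 2.297.
With Q = [Co²⁺]·P(H₂) / [H⁺]^2, solving for [H⁺] gives log[H⁺] = -2.825, so pH = 2.82.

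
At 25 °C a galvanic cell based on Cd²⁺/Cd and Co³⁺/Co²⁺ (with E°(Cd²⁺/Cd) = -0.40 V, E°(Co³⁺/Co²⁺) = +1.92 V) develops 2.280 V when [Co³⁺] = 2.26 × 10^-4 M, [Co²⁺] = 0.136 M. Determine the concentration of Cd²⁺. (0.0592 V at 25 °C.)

6.2 × 10^-5 M

From the Nernst equation, log Q = n(E° − E)/0.0592 = 2(2.32 − 2.280)/0.0592 = 1.351, so Q = 22.5.
With Q = [Cd²⁺]·[Co²⁺]^2/[Co³⁺]^2 and the known concentrations, [Cd²⁺] in the numerator gives [Cd²⁺] = 6.2 × 10^-5 M.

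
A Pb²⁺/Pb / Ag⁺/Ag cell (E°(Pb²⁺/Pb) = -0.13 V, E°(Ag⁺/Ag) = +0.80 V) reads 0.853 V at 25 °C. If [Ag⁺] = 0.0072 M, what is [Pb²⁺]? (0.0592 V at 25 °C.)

From the Nernst equation, log Q = n(E° − E)/0.0592 = 2(0.93 − 0.853)/0.0592 = 2.601, so Q = 399.
With Q = [Pb²⁺]/[Ag⁺]^2 and the known concentrations, [Pb²⁺] in the numerator gives [Pb²⁺] = 0.021 M.

0.021 M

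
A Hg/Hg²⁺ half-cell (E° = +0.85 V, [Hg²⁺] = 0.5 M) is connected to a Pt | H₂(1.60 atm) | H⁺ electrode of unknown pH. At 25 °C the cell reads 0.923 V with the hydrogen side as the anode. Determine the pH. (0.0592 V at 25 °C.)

E°_cell = 0.85 V and n = 2.
log Q = n(E° − E)/0.0592 = 2×(0.85 − 0.923)/0.0592 = -2.466.
With Q = [H⁺]^2 / ([Hg²⁺]·P(H₂)), solving for [H⁺] gives log[H⁺] = -1.282, so pH = 1.28.

pH = 1.28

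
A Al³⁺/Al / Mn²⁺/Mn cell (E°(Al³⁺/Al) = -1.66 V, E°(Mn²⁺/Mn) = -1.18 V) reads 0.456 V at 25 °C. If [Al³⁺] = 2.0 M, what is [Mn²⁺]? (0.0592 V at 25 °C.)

0.25 M

From the Nernst equation, log Q = n(E° − E)/0.0592 = 6(0.48 − 0.456)/0.0592 = 2.432, so Q = 271.
With Q = [Al³⁺]^2/[Mn²⁺]^3 and the known concentrations, [Mn²⁺]^3 in the denominator gives [Mn²⁺] = 0.25 M.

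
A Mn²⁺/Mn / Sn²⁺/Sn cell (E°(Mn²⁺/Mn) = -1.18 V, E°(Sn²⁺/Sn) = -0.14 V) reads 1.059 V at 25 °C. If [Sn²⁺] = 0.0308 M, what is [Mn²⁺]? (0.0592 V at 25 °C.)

0.007 M

From the Nernst equation, log Q = n(E° − E)/0.0592 = 2(1.04 − 1.059)/0.0592 = -0.642, so Q = 0.228.
With Q = [Mn²⁺]/[Sn²⁺] and the known concentrations, [Mn²⁺] in the numerator gives [Mn²⁺] = 0.007 M.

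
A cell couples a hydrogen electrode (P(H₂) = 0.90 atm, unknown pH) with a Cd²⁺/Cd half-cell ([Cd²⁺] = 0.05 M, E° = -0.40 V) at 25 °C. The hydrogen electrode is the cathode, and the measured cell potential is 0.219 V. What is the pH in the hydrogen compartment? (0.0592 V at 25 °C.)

E°_cell = 0.40 V and n = 2.
log Q = n(E° − E)/0.0592 = 2×(0.40 − 0.219)/0.0592 = 6.115.
With Q = [Cd²⁺]·P(H₂) / [H⁺]^2, solving for [H⁺] gives log[H⁺] = -3.731, so pH = 3.73.

pH = 3.73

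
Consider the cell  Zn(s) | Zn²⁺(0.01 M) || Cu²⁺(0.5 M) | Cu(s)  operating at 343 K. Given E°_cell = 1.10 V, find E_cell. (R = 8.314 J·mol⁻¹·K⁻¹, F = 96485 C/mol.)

1.16 V

Balancing electrons gives n = 2; the reaction quotient is Q = [Zn²⁺]/[Cu²⁺] = 0.0200.
E = E° − (RT/nF) ln Q = 1.10 − (8.314×343)/(2×96485) × (-3.912) = 1.100 + 0.058 = 1.158 V.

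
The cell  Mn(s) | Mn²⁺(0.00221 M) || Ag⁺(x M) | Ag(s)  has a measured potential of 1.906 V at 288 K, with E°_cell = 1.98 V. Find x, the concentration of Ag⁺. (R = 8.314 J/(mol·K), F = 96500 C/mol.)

From the Nernst equation, ln Q = nF(E° − E)/RT = 2×96500×(1.98 − 1.906)/(8.314×288) = 5.965, so Q = 389.
With Q = [Mn²⁺]/[Ag⁺]^2 and the known concentrations, [Ag⁺]^2 in the denominator gives [Ag⁺] = 0.0024 M.

0.0024 M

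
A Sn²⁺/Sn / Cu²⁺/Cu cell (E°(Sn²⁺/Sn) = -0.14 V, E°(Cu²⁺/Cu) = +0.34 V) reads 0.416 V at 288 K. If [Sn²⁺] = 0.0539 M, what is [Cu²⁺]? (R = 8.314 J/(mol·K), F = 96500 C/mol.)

3.1 × 10^-4 M

From the Nernst equation, ln Q = nF(E° − E)/RT = 2×96500×(0.48 − 0.416)/(8.314×288) = 5.159, so Q = 174.
With Q = [Sn²⁺]/[Cu²⁺] and the known concentrations, [Cu²⁺] in the denominator gives [Cu²⁺] = 3.1 × 10^-4 M.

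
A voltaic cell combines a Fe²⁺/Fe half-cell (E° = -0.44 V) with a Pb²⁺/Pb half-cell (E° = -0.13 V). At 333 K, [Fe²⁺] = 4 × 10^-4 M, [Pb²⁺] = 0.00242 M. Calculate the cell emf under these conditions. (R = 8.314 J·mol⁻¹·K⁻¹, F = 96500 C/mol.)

0.336 V

The Pb²⁺/Pb couple has the higher reduction potential and acts as the cathode, so E°_cell = -0.13 − (-0.44) = 0.31 V.
Balancing electrons gives n = 2; the reaction quotient is Q = [Fe²⁺]/[Pb²⁺] = 0.165.
E = E° − (RT/nF) ln Q = 0.31 − (8.314×333)/(2×96500) × (-1.800) = 0.310 + 0.026 = 0.336 V.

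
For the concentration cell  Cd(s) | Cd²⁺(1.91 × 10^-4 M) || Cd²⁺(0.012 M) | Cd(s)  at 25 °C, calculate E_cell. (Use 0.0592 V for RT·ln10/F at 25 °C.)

0.053 V

Both half-cells are Cd²⁺/Cd, so E°_cell = 0. The concentrated side is the cathode; the cell reaction moves Cd²⁺ from high to low concentration with n = 2.
Q = [Cd²⁺]_dilute/[Cd²⁺]_conc = 1.91 × 10^-4/0.012 = 0.0159.
E = 0 − (0.0592/2) log Q = −(0.0592/2)(-1.798) = 0.0532 V.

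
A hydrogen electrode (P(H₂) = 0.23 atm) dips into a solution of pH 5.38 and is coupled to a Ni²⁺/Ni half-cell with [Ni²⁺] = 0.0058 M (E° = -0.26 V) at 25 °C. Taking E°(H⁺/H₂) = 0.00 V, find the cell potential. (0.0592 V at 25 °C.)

The hydrogen couple is the cathode, so E°_cell = 0.26 V; n = 2.
[H⁺] = 10^(−5.38) = 4.2 × 10^-6 M, and Q = [Ni²⁺]·P(H₂) / [H⁺]^2 = 7.68 × 10^7.
E = E° − (0.0592/2) log Q = 0.26 − (0.0592/2)(7.885) = 0.027 V.

0.027 V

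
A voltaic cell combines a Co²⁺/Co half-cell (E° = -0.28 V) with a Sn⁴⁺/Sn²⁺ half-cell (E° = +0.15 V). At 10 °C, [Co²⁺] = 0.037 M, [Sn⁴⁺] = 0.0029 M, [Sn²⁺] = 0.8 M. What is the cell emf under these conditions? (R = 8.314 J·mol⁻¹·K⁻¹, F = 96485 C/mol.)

The Sn⁴⁺/Sn²⁺ couple has the higher reduction potential and acts as the cathode, so E°_cell = +0.15 − (-0.28) = 0.43 V.
Balancing electrons gives n = 2; the reaction quotient is Q = [Co²⁺]·[Sn²⁺]/[Sn⁴⁺] = 10.2.
E = E° − (RT/nF) ln Q = 0.43 − (8.314×283)/(2×96485) × (2.323) = 0.430 − 0.028 = 0.402 V.

0.402 V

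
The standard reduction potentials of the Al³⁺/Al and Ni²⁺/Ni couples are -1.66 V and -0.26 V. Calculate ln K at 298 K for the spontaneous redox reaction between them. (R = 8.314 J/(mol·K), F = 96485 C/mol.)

ln K = 327.1

E°_cell = -0.26 − (-1.66) = 1.40 V, with n = 6 electrons transferred.
At equilibrium E = 0, so the Nernst equation gives ln K = nFE°/RT = (6)(96485)(1.40)/((8.314)(298)) = 327.12.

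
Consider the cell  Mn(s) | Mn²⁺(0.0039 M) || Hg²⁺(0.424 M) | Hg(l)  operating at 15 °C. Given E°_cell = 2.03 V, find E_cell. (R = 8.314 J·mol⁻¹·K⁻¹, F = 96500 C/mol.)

2.09 V

Balancing electrons gives n = 2; the reaction quotient is Q = [Mn²⁺]/[Hg²⁺] = 0.00920.
E = E° − (RT/nF) ln Q = 2.03 − (8.314×288)/(2×96500) × (-4.689) = 2.030 + 0.058 = 2.088 V.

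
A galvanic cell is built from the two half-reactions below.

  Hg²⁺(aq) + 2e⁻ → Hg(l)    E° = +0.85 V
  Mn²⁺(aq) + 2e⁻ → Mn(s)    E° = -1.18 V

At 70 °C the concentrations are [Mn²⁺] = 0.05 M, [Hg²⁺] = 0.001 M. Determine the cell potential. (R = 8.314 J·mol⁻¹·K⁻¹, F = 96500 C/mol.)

The Hg²⁺/Hg couple has the higher reduction potential and acts as the cathode, so E°_cell = +0.85 − (-1.18) = 2.03 V.
Balancing electrons gives n = 2; the reaction quotient is Q = [Mn²⁺]/[Hg²⁺] = 50.0.
E = E° − (RT/nF) ln Q = 2.03 − (8.314×343)/(2×96500) × (3.912) = 2.030 − 0.058 = 1.972 V.

1.97 V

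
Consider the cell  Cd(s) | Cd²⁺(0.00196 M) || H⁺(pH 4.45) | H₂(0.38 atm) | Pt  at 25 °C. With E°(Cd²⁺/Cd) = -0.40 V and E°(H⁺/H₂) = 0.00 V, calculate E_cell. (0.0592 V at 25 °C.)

0.23 V

The hydrogen couple is the cathode, so E°_cell = 0.40 V; n = 2.
[H⁺] = 10^(−4.45) = 3.5 × 10^-5 M, and Q = [Cd²⁺]·P(H₂) / [H⁺]^2 = 5.92 × 10^5.
E = E° − (0.0592/2) log Q = 0.40 − (0.0592/2)(5.772) = 0.229 V.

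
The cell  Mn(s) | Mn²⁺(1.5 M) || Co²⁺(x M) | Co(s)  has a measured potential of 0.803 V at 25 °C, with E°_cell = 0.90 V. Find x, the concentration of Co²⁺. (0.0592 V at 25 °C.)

From the Nernst equation, log Q = n(E° − E)/0.0592 = 2(0.90 − 0.803)/0.0592 = 3.277, so Q = 1890.
With Q = [Mn²⁺]/[Co²⁺] and the known concentrations, [Co²⁺] in the denominator gives [Co²⁺] = 7.9 × 10^-4 M.

7.9 × 10^-4 M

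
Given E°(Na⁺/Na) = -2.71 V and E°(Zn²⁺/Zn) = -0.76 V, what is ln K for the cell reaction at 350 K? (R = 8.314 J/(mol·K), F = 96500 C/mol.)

ln K = 129.3

E°_cell = -0.76 − (-2.71) = 1.95 V, with n = 2 electrons transferred.
At equilibrium E = 0, so the Nernst equation gives ln K = nFE°/RT = (2)(96500)(1.95)/((8.314)(350)) = 129.33.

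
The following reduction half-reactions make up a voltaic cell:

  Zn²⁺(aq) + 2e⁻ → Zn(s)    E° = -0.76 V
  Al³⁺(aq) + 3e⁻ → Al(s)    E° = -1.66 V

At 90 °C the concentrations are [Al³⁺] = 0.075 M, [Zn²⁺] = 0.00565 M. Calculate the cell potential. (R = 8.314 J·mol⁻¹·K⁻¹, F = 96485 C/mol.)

0.846 V

The Zn²⁺/Zn couple has the higher reduction potential and acts as the cathode, so E°_cell = -0.76 − (-1.66) = 0.90 V.
Balancing electrons gives n = 6; the reaction quotient is Q = [Al³⁺]^2/[Zn²⁺]^3 = 3.12 × 10^4.
E = E° − (RT/nF) ln Q = 0.90 − (8.314×363)/(6×96485) × (10.348) = 0.900 − 0.054 = 0.846 V.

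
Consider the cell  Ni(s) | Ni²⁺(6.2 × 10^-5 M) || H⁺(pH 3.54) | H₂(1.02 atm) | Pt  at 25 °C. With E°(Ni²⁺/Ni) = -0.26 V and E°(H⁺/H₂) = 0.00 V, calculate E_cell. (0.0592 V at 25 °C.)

The hydrogen couple is the cathode, so E°_cell = 0.26 V; n = 2.
[H⁺] = 10^(−3.54) = 2.9 × 10^-4 M, and Q = [Ni²⁺]·P(H₂) / [H⁺]^2 = 760.
E = E° − (0.0592/2) log Q = 0.26 − (0.0592/2)(2.881) = 0.175 V.

0.17 V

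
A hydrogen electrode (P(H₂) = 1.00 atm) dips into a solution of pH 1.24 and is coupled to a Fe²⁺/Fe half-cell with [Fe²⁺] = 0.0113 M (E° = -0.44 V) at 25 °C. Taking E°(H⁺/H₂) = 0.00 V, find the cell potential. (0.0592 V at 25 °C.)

0.42 V

The hydrogen couple is the cathode, so E°_cell = 0.44 V; n = 2.
[H⁺] = 10^(−1.24) = 0.058 M, and Q = [Fe²⁺]·P(H₂) / [H⁺]^2 = 3.41.
E = E° − (0.0592/2) log Q = 0.44 − (0.0592/2)(0.533) = 0.424 V.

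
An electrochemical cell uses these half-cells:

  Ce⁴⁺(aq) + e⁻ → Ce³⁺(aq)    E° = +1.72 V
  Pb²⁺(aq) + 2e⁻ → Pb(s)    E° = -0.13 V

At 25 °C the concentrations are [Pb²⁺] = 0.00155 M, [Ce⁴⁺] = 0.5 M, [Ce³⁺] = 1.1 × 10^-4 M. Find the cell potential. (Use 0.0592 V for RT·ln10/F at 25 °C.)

The Ce⁴⁺/Ce³⁺ couple has the higher reduction potential and acts as the cathode, so E°_cell = +1.72 − (-0.13) = 1.85 V.
Balancing electrons gives n = 2; the reaction quotient is Q = [Pb²⁺]·[Ce³⁺]^2/[Ce⁴⁺]^2 = 7.5 × 10^-11.
At 25 °C, E = E° − (0.0592/n) log Q = 1.85 − (0.0592/2)(-10.125) = 1.850 + 0.300 = 2.150 V.

2.15 V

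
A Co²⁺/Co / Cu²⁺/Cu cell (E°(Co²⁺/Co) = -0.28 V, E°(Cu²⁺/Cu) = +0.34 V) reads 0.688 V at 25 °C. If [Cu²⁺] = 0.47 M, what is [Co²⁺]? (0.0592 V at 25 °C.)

0.0024 M

From the Nernst equation, log Q = n(E° − E)/0.0592 = 2(0.62 − 0.688)/0.0592 = -2.297, so Q = 0.00504.
With Q = [Co²⁺]/[Cu²⁺] and the known concentrations, [Co²⁺] in the numerator gives [Co²⁺] = 0.0024 M.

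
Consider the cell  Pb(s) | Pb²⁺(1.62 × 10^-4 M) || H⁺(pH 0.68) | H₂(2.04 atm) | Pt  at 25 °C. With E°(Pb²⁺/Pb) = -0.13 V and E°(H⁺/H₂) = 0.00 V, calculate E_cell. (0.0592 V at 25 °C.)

The hydrogen couple is the cathode, so E°_cell = 0.13 V; n = 2.
[H⁺] = 10^(−0.68) = 0.21 M, and Q = [Pb²⁺]·P(H₂) / [H⁺]^2 = 0.00757.
E = E° − (0.0592/2) log Q = 0.13 − (0.0592/2)(-2.121) = 0.193 V.

0.19 V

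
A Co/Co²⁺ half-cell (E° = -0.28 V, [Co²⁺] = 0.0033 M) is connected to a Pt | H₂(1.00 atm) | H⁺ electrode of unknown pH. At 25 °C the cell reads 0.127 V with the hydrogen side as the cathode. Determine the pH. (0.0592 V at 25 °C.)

pH = 3.83

E°_cell = 0.28 V and n = 2.
log Q = n(E° − E)/0.0592 = 2×(0.28 − 0.127)/0.0592 = 5.169.
With Q = [Co²⁺]·P(H₂) / [H⁺]^2, solving for [H⁺] gives log[H⁺] = -3.825, so pH = 3.83.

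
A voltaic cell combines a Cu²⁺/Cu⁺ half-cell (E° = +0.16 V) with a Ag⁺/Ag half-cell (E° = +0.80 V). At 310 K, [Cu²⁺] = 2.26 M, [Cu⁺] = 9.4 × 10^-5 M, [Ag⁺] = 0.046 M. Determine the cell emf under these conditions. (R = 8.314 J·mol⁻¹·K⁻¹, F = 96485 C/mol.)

0.288 V

The Ag⁺/Ag couple has the higher reduction potential and acts as the cathode, so E°_cell = +0.80 − (+0.16) = 0.64 V.
Balancing electrons gives n = 1; the reaction quotient is Q = [Cu²⁺]/([Cu⁺]·[Ag⁺]) = 5.23 × 10^5.
E = E° − (RT/nF) ln Q = 0.64 − (8.314×310)/(1×96485) × (13.167) = 0.640 − 0.352 = 0.288 V.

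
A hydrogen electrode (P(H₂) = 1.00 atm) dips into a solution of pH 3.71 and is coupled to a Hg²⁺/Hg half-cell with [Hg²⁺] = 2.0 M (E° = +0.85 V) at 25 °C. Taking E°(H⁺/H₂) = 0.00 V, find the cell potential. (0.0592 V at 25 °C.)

1.08 V

The Hg²⁺/Hg couple is the cathode, so E°_cell = 0.85 V; n = 2.
[H⁺] = 10^(−3.71) = 1.9 × 10^-4 M, and Q = [H⁺]^2 / ([Hg²⁺]·P(H₂)) = 1.9 × 10^-8.
E = E° − (0.0592/2) log Q = 0.85 − (0.0592/2)(-7.721) = 1.079 V.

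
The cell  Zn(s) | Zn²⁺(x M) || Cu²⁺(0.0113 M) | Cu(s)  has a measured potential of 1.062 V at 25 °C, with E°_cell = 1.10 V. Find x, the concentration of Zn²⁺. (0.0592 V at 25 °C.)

From the Nernst equation, log Q = n(E° − E)/0.0592 = 2(1.10 − 1.062)/0.0592 = 1.284, so Q = 19.2.
With Q = [Zn²⁺]/[Cu²⁺] and the known concentrations, [Zn²⁺] in the numerator gives [Zn²⁺] = 0.22 M.

0.22 M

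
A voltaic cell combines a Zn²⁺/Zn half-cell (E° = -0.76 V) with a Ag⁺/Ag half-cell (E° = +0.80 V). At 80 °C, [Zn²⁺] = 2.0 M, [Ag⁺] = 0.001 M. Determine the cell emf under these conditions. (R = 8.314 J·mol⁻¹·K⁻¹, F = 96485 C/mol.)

The Ag⁺/Ag couple has the higher reduction potential and acts as the cathode, so E°_cell = +0.80 − (-0.76) = 1.56 V.
Balancing electrons gives n = 2; the reaction quotient is Q = [Zn²⁺]/[Ag⁺]^2 = 2 × 10^6.
E = E° − (RT/nF) ln Q = 1.56 − (8.314×353)/(2×96485) × (14.509) = 1.560 − 0.221 = 1.339 V.

1.34 V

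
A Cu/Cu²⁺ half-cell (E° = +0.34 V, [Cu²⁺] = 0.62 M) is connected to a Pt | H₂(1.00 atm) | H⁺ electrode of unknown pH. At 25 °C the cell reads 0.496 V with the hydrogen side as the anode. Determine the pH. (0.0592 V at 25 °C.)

pH = 2.74

E°_cell = 0.34 V and n = 2.
log Q = n(E° − E)/0.0592 = 2×(0.34 − 0.496)/0.0592 = -5.270.
With Q = [H⁺]^2 / ([Cu²⁺]·P(H₂)), solving for [H⁺] gives log[H⁺] = -2.739, so pH = 2.74.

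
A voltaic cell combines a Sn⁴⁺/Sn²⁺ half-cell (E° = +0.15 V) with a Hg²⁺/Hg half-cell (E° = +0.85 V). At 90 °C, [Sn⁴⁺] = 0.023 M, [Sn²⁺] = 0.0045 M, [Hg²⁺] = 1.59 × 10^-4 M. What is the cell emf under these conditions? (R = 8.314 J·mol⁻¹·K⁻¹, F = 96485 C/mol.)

0.538 V

The Hg²⁺/Hg couple has the higher reduction potential and acts as the cathode, so E°_cell = +0.85 − (+0.15) = 0.70 V.
Balancing electrons gives n = 2; the reaction quotient is Q = [Sn⁴⁺]/([Sn²⁺]·[Hg²⁺]) = 3.21 × 10^4.
E = E° − (RT/nF) ln Q = 0.70 − (8.314×363)/(2×96485) × (10.378) = 0.700 − 0.162 = 0.538 V.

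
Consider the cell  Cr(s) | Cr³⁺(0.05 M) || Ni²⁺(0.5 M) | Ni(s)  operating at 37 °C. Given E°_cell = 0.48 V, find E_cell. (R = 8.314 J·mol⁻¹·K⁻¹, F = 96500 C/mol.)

Balancing electrons gives n = 6; the reaction quotient is Q = [Cr³⁺]^2/[Ni²⁺]^3 = 0.0200.
E = E° − (RT/nF) ln Q = 0.48 − (8.314×310)/(6×96500) × (-3.912) = 0.480 + 0.017 = 0.497 V.

0.497 V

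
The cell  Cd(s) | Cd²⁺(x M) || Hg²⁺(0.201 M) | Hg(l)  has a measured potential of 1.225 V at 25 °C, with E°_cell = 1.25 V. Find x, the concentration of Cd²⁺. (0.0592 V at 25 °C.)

1.4 M

From the Nernst equation, log Q = n(E° − E)/0.0592 = 2(1.25 − 1.225)/0.0592 = 0.845, so Q = 6.99.
With Q = [Cd²⁺]/[Hg²⁺] and the known concentrations, [Cd²⁺] in the numerator gives [Cd²⁺] = 1.4 M.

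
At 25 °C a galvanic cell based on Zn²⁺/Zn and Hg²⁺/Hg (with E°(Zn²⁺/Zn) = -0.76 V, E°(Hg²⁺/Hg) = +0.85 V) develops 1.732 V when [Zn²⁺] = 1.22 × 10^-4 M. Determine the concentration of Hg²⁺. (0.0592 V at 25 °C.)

From the Nernst equation, log Q = n(E° − E)/0.0592 = 2(1.61 − 1.732)/0.0592 = -4.122, so Q = 7.56 × 10^-5.
With Q = [Zn²⁺]/[Hg²⁺] and the known concentrations, [Hg²⁺] in the denominator gives [Hg²⁺] = 1.6 M.

1.6 M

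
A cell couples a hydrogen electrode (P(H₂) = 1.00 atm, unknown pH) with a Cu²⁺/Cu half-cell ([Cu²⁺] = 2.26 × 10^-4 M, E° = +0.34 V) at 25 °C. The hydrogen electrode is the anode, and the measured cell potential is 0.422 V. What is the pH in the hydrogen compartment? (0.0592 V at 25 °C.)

pH = 3.21

E°_cell = 0.34 V and n = 2.
log Q = n(E° − E)/0.0592 = 2×(0.34 − 0.422)/0.0592 = -2.770.
With Q = [H⁺]^2 / ([Cu²⁺]·P(H₂)), solving for [H⁺] gives log[H⁺] = -3.208, so pH = 3.21.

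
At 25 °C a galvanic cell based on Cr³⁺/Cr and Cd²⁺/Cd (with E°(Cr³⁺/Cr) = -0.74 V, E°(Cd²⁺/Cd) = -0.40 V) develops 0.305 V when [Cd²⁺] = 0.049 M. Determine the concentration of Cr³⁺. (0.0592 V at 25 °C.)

0.64 M

From the Nernst equation, log Q = n(E° − E)/0.0592 = 6(0.34 − 0.305)/0.0592 = 3.547, so Q = 3530.
With Q = [Cr³⁺]^2/[Cd²⁺]^3 and the known concentrations, [Cr³⁺]^2 in the numerator gives [Cr³⁺] = 0.64 M.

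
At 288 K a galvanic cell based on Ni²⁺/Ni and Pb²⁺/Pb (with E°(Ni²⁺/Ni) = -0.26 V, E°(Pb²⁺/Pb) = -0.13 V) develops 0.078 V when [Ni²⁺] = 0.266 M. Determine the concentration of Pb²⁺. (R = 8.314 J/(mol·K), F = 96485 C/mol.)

From the Nernst equation, ln Q = nF(E° − E)/RT = 2×96485×(0.13 − 0.078)/(8.314×288) = 4.191, so Q = 66.1.
With Q = [Ni²⁺]/[Pb²⁺] and the known concentrations, [Pb²⁺] in the denominator gives [Pb²⁺] = 0.004 M.

0.004 M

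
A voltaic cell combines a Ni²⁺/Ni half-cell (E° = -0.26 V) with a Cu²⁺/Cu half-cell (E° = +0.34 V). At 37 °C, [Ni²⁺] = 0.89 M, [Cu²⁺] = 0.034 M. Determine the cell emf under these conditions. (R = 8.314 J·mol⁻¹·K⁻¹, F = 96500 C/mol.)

0.556 V

The Cu²⁺/Cu couple has the higher reduction potential and acts as the cathode, so E°_cell = +0.34 − (-0.26) = 0.60 V.
Balancing electrons gives n = 2; the reaction quotient is Q = [Ni²⁺]/[Cu²⁺] = 26.2.
E = E° − (RT/nF) ln Q = 0.60 − (8.314×310)/(2×96500) × (3.265) = 0.600 − 0.044 = 0.556 V.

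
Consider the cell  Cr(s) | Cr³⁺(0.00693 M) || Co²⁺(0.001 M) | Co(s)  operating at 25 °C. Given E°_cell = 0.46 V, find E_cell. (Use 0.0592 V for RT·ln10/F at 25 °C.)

0.414 V

Balancing electrons gives n = 6; the reaction quotient is Q = [Cr³⁺]^2/[Co²⁺]^3 = 4.8 × 10^4.
At 25 °C, E = E° − (0.0592/n) log Q = 0.46 − (0.0592/6)(4.681) = 0.460 − 0.046 = 0.414 V.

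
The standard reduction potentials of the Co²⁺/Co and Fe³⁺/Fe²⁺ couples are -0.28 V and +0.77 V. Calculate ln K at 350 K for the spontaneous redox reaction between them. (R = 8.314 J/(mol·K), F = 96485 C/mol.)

E°_cell = +0.77 − (-0.28) = 1.05 V, with n = 2 electrons transferred.
At equilibrium E = 0, so the Nernst equation gives ln K = nFE°/RT = (2)(96485)(1.05)/((8.314)(350)) = 69.63.

ln K = 69.6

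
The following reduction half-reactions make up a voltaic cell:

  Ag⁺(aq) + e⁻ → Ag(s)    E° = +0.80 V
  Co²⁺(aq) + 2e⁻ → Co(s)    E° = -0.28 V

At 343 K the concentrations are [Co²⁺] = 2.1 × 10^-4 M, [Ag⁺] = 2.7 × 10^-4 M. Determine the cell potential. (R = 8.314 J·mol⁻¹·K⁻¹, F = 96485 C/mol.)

The Ag⁺/Ag couple has the higher reduction potential and acts as the cathode, so E°_cell = +0.80 − (-0.28) = 1.08 V.
Balancing electrons gives n = 2; the reaction quotient is Q = [Co²⁺]/[Ag⁺]^2 = 2880.
E = E° − (RT/nF) ln Q = 1.08 − (8.314×343)/(2×96485) × (7.966) = 1.080 − 0.118 = 0.962 V.

0.962 V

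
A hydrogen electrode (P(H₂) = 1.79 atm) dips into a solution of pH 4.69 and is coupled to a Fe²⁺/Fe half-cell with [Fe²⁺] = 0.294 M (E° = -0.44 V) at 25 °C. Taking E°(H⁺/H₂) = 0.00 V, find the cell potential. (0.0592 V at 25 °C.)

0.17 V

The hydrogen couple is the cathode, so E°_cell = 0.44 V; n = 2.
[H⁺] = 10^(−4.69) = 2 × 10^-5 M, and Q = [Fe²⁺]·P(H₂) / [H⁺]^2 = 1.26 × 10^9.
E = E° − (0.0592/2) log Q = 0.44 − (0.0592/2)(9.101) = 0.171 V.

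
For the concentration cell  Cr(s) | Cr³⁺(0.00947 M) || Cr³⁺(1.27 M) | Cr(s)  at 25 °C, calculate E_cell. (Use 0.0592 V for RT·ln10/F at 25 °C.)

Both half-cells are Cr³⁺/Cr, so E°_cell = 0. The concentrated side is the cathode; the cell reaction moves Cr³⁺ from high to low concentration with n = 3.
Q = [Cr³⁺]_dilute/[Cr³⁺]_conc = 0.00947/1.27 = 0.00746.
E = 0 − (0.0592/3) log Q = −(0.0592/3)(-2.127) = 0.0420 V.

0.042 V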